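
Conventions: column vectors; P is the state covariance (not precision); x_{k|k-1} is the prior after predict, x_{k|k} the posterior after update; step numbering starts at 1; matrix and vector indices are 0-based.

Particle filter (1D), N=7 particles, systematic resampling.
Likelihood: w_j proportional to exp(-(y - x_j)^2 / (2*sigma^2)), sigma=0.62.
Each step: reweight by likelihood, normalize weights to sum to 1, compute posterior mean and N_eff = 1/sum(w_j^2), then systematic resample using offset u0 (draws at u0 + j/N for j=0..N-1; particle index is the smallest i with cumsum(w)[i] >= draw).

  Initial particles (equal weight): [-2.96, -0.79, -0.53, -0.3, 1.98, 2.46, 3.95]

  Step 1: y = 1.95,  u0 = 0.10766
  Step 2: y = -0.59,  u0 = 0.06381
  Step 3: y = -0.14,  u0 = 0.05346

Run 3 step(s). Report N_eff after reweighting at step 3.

step 1: w=[0.0000, 0.0000, 0.0002, 0.0008, 0.5810, 0.4147, 0.0032]  mean=2.1830  Neff=1.9623  idx=[4, 4, 4, 4, 5, 5, 5]
step 2: w=[0.2445, 0.2445, 0.2445, 0.2445, 0.0073, 0.0073, 0.0073]  mean=1.9905  Neff=4.1788  idx=[0, 0, 1, 2, 2, 3, 3]
step 3: w=[0.1429, 0.1429, 0.1429, 0.1429, 0.1429, 0.1429, 0.1429]  mean=1.9800  Neff=7.0000  idx=[0, 1, 2, 3, 4, 5, 6]

N_eff = 7.0000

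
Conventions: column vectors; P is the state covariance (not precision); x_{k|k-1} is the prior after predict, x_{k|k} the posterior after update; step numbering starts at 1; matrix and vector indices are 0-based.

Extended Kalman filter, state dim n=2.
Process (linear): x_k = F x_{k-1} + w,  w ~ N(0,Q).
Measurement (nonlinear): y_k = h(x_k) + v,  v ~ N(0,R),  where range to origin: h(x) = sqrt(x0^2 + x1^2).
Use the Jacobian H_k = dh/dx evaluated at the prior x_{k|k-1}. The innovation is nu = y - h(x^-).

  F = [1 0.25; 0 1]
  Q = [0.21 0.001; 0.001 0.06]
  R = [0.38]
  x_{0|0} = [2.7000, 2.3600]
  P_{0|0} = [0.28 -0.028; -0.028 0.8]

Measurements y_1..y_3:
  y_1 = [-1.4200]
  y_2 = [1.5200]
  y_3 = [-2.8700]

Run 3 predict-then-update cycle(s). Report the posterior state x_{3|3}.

step 1: x^-=[3.2900, 2.3600]  P^-=[0.5260 0.1730; 0.1730 0.8600]  H_jac=[0.8126 0.5829]  S=[1.1833]  K=[0.4464; 0.5424]  nu=[-5.4689]  x^+=[0.8487, -0.6063]  P^+=[0.2902 -0.1135; -0.1135 0.5119]
step 2: x^-=[0.6971, -0.6063]  P^-=[0.4754 0.0154; 0.0154 0.5719]  H_jac=[0.7545 -0.6563]  S=[0.8817]  K=[0.3954; -0.4125]  nu=[0.5961]  x^+=[0.9328, -0.8522]  P^+=[0.3376 0.1592; 0.1592 0.4219]
step 3: x^-=[0.7197, -0.8522]  P^-=[0.6536 0.2657; 0.2657 0.4819]  H_jac=[0.6452 -0.7640]  S=[0.6714]  K=[0.3258; -0.2930]  nu=[-3.9855]  x^+=[-0.5786, 0.3155]  P^+=[0.5823 0.3298; 0.3298 0.4242]

x_post = [-0.5786, 0.3155]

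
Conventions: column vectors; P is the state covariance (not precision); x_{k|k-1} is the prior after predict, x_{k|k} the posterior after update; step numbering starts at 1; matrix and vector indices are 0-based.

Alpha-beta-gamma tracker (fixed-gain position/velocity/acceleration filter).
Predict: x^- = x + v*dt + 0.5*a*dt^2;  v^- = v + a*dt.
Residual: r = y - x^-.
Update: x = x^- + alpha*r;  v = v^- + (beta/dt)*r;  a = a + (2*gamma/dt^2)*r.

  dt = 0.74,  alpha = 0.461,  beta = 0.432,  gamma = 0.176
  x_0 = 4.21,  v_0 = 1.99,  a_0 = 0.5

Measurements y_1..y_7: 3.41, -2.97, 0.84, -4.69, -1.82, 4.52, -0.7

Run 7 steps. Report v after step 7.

step 1: x_pred=5.8195  r=-2.4095  x^+=4.7087  v^+=0.9534  a^+=-1.0488
step 2: x_pred=5.1270  r=-8.0970  x^+=1.3943  v^+=-4.5497  a^+=-6.2537
step 3: x_pred=-3.6847  r=4.5247  x^+=-1.5988  v^+=-6.5359  a^+=-3.3451
step 4: x_pred=-7.3513  r=2.6613  x^+=-6.1245  v^+=-7.4577  a^+=-1.6344
step 5: x_pred=-12.0907  r=10.2707  x^+=-7.3559  v^+=-2.6713  a^+=4.9676
step 6: x_pred=-7.9726  r=12.4926  x^+=-2.2135  v^+=8.2976  a^+=12.9979
step 7: x_pred=7.4856  r=-8.1856  x^+=3.7120  v^+=13.1375  a^+=7.7362

v_post = 13.1375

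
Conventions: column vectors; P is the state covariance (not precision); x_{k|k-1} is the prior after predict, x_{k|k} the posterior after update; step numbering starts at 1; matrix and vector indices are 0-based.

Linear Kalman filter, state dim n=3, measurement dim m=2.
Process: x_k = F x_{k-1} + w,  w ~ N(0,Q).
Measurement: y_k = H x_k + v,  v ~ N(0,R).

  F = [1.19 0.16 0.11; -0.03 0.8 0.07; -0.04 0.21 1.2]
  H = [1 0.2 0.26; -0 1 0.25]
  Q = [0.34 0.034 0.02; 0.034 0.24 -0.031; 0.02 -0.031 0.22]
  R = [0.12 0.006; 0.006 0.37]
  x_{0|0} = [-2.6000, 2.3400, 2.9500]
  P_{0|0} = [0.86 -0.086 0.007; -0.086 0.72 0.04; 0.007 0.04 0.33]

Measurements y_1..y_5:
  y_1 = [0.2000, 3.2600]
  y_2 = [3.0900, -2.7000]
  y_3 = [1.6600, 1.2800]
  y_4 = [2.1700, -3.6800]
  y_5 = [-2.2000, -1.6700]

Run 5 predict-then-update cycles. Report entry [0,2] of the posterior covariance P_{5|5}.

P_post[0,2] = -0.4720

step 1: x^-=[-2.3951, 2.1565, 4.1354]  P^-=[1.5508 0.0211 0.0444; 0.0211 0.7118 0.1607; 0.0444 0.1607 0.7493]  S=[1.7981 0.2791; 0.2791 1.2090]  K=[0.8993 -0.1810; 0.0182 0.6178; 0.1102 0.2624]  nu=[1.0886, 0.0697]  x^+=[-1.4288, 2.2194, 4.2736]  P^+=[0.1478 -0.0274 -0.1366; -0.0274 0.2435 -0.0592; -0.1366 -0.0592 0.6280]
step 2: x^-=[-0.8750, 2.1175, 5.6516]  P^-=[0.5149 0.0220 -0.1099; 0.0220 0.3943 0.0114; -0.1099 0.0114 1.1190]  S=[0.6791 0.1556; 0.1556 0.8400]  K=[0.7562 -0.1467; 0.0465 0.4642; 0.1990 0.3098]  nu=[2.0721, -6.2304]  x^+=[1.6056, -0.6785, 4.1336]  P^+=[0.1430 0.0017 -0.2058; 0.0017 0.2051 -0.1323; -0.2058 -0.1323 0.9923]
step 3: x^-=[2.2568, -0.3016, 4.7536]  P^-=[0.5019 0.0348 -0.1700; 0.0348 0.3622 -0.0340; -0.1700 -0.0340 1.6113]  S=[0.6673 0.1650; 0.1650 0.8159]  K=[0.7354 -0.1581; 0.0425 0.4249; 0.2644 0.3986]  nu=[-1.7724, 0.3933]  x^+=[0.8912, -0.2098, 4.4417]  P^+=[0.1590 0.0184 -0.2898; 0.0184 0.2077 -0.2010; -0.2898 -0.2010 1.4003]
step 4: x^-=[1.5155, 0.1164, 5.2504]  P^-=[0.5114 0.0400 -0.2470; 0.0400 0.3578 -0.0637; -0.2470 -0.0637 2.1720]  S=[0.6735 0.1772; 0.1772 0.8317]  K=[0.7233 -0.1803; 0.0348 0.4036; 0.3191 0.5083]  nu=[-0.7339, -5.1090]  x^+=[1.9059, -1.9713, 2.4191]  P^+=[0.1782 0.0329 -0.3812; 0.0329 0.2165 -0.2678; -0.3812 -0.2678 1.8310]
step 5: x^-=[2.2187, -1.4649, 2.4127]  P^-=[0.5234 0.0436 -0.3317; 0.0436 0.3577 -0.0881; -0.3317 -0.0881 2.7676]  S=[0.6806 0.1908; 0.1908 0.8567]  K=[0.7125 -0.2046; 0.0274 0.3858; 0.3695 0.6226]  nu=[-4.7531, -0.8083]  x^+=[-1.0024, -1.9067, 0.1534]  P^+=[0.1977 0.0466 -0.4720; 0.0466 0.2257 -0.3311; -0.4720 -0.3311 2.2549]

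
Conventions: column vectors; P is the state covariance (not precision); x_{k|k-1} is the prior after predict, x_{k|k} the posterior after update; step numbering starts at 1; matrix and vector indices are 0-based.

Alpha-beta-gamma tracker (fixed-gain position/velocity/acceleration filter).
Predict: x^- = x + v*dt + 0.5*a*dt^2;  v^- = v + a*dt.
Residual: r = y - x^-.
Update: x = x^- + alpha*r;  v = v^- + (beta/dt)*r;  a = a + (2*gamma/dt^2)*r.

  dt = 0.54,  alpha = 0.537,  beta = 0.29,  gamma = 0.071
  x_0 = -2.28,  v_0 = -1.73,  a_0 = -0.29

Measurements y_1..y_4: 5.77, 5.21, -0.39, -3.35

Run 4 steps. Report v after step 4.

v_post = -0.8809

step 1: x_pred=-3.2565  r=9.0265  x^+=1.5907  v^+=2.9610  a^+=4.1056
step 2: x_pred=3.7883  r=1.4217  x^+=4.5517  v^+=5.9415  a^+=4.7980
step 3: x_pred=8.4597  r=-8.8497  x^+=3.7074  v^+=3.7798  a^+=0.4884
step 4: x_pred=5.8197  r=-9.1697  x^+=0.8956  v^+=-0.8809  a^+=-3.9769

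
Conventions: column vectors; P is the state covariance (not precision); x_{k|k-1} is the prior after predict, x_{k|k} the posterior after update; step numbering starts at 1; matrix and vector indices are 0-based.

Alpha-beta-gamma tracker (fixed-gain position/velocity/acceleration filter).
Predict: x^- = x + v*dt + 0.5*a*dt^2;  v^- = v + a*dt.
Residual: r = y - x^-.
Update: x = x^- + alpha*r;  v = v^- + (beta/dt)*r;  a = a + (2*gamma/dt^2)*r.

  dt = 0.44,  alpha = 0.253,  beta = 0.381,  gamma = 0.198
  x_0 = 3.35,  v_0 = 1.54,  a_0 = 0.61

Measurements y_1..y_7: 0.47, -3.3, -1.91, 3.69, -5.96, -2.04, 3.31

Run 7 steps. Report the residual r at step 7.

step 1: x_pred=4.0866  r=-3.6166  x^+=3.1716  v^+=-1.3233  a^+=-6.7877
step 2: x_pred=1.9323  r=-5.2323  x^+=0.6086  v^+=-8.8406  a^+=-17.4902
step 3: x_pred=-4.9744  r=3.0644  x^+=-4.1991  v^+=-13.8828  a^+=-11.2222
step 4: x_pred=-11.3938  r=15.0838  x^+=-7.5776  v^+=-5.7594  a^+=19.6311
step 5: x_pred=-8.2115  r=2.2515  x^+=-7.6418  v^+=4.8279  a^+=24.2364
step 6: x_pred=-3.1715  r=1.1315  x^+=-2.8852  v^+=16.4716  a^+=26.5508
step 7: x_pred=6.9324  r=-3.6224  x^+=6.0159  v^+=25.0173  a^+=19.1413

resid = -3.6224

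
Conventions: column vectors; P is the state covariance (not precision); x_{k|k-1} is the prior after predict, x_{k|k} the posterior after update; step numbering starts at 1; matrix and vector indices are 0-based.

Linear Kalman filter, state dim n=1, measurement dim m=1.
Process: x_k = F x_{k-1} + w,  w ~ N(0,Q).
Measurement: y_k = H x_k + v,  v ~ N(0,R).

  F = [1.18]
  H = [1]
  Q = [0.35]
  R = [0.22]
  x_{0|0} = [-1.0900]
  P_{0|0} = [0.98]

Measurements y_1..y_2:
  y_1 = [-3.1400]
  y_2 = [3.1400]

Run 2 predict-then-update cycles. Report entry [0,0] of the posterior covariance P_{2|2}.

step 1: x^-=[-1.2862]  P^-=[1.7146]  S=[1.9346]  K=[0.8863]  nu=[-1.8538]  x^+=[-2.9292]  P^+=[0.1950]
step 2: x^-=[-3.4564]  P^-=[0.6215]  S=[0.8415]  K=[0.7386]  nu=[6.5964]  x^+=[1.4154]  P^+=[0.1625]

P_post[0,0] = 0.1625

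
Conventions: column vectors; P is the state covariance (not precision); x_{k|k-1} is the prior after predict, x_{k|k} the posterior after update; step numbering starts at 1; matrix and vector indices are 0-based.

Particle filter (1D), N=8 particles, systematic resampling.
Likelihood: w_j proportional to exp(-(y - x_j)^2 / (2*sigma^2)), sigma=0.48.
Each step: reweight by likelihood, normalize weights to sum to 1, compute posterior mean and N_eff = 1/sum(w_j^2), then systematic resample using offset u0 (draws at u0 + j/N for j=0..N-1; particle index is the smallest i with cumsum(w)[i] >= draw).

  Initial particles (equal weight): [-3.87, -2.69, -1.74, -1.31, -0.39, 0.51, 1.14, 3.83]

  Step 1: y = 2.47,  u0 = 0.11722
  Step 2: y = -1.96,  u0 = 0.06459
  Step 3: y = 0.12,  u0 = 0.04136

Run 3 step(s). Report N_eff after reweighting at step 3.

step 1: w=[0.0000, 0.0000, 0.0000, 0.0000, 0.0000, 0.0060, 0.5404, 0.4536]  mean=2.3564  Neff=2.0088  idx=[6, 6, 6, 6, 7, 7, 7, 7]
step 2: w=[0.2500, 0.2500, 0.2500, 0.2500, 0.0000, 0.0000, 0.0000, 0.0000]  mean=1.1400  Neff=4.0000  idx=[0, 0, 1, 1, 2, 2, 3, 3]
step 3: w=[0.1250, 0.1250, 0.1250, 0.1250, 0.1250, 0.1250, 0.1250, 0.1250]  mean=1.1400  Neff=8.0000  idx=[0, 1, 2, 3, 4, 5, 6, 7]

N_eff = 8.0000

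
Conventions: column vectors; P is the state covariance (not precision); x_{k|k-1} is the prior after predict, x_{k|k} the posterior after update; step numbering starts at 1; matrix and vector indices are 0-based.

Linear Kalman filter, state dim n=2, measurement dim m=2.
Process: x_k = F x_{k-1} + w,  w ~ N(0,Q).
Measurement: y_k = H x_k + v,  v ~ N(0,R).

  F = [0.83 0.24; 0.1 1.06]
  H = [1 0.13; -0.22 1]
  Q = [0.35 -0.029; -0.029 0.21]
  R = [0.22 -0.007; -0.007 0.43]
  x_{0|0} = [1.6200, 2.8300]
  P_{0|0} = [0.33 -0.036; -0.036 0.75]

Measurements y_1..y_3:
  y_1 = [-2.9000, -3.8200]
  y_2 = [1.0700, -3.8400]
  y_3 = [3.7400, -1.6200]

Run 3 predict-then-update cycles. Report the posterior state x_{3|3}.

step 1: x^-=[2.0238, 3.1618]  P^-=[0.6062 0.1567; 0.1567 1.0484]  S=[0.8846 0.1481; 0.1481 1.4388]  K=[0.7179 -0.0577; 0.2169 0.6824]  nu=[-5.3348, -6.5366]  x^+=[-1.4290, -2.4557]  P^+=[0.1577 0.0049; 0.0049 0.2930]
step 2: x^-=[-1.7754, -2.7460]  P^-=[0.4775 0.0630; 0.0630 0.5418]  S=[0.7230 0.0196; 0.0196 0.9672]  K=[0.6733 -0.0571; 0.1699 0.5424]  nu=[3.2024, -1.4846]  x^+=[0.4654, -3.0072]  P^+=[0.1481 0.0033; 0.0033 0.2328]
step 3: x^-=[-0.3354, -3.1411]  P^-=[0.4667 0.0455; 0.0455 0.4737]  S=[0.7066 -0.0039; -0.0039 0.9063]  K=[0.6686 -0.0602; 0.1544 0.5123]  nu=[4.4838, 1.4473]  x^+=[2.5753, -1.7074]  P^+=[0.1473 0.0018; 0.0018 0.2196]

x_post = [2.5753, -1.7074]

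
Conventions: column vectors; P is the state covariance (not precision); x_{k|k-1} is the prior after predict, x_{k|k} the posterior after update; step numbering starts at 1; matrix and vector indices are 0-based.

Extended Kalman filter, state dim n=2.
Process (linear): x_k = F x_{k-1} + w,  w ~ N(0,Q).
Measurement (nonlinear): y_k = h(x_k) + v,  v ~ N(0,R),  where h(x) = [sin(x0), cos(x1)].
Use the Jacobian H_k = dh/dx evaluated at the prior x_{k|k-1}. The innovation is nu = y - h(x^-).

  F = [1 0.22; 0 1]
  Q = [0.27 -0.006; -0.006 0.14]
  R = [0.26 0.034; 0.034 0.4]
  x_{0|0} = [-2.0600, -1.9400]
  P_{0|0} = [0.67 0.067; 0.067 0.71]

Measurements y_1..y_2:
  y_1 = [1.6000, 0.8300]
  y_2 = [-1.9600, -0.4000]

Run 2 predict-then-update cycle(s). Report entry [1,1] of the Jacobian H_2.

step 1: x^-=[-2.4868, -1.9400]  P^-=[1.0038 0.2172; 0.2172 0.8500]  H_jac=[-0.7932 0.0000; 0.0000 0.9326]  S=[0.8915 -0.1267; -0.1267 1.1393]  K=[-0.8818 0.0798; -0.0959 0.6851]  nu=[2.2090, 1.1909]  x^+=[-4.3396, -1.3359]  P^+=[0.2856 0.0021; 0.0021 0.2904]
step 2: x^-=[-4.6335, -1.3359]  P^-=[0.5706 0.0599; 0.0599 0.4304]  H_jac=[-0.0788 0.0000; 0.0000 0.9725]  S=[0.2635 0.0294; 0.0294 0.8071]  K=[-0.1794 0.0788; -0.0761 0.5214]  nu=[-2.9569, -0.6327]  x^+=[-4.1528, -1.4408]  P^+=[0.5579 0.0261; 0.0261 0.2118]

H_jac[1,1] = 0.9725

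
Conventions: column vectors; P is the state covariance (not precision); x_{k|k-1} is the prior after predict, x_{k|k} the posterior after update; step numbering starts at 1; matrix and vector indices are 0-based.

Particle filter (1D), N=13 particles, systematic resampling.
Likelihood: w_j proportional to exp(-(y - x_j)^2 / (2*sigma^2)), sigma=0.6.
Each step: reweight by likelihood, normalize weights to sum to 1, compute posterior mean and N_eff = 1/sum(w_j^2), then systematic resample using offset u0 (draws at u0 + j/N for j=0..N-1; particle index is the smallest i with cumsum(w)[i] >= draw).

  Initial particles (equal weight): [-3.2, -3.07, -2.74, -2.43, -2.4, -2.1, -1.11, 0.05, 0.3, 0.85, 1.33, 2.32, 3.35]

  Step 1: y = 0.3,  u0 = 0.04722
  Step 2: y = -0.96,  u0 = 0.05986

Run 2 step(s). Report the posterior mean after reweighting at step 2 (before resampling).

step 1: w=[0.0000, 0.0000, 0.0000, 0.0000, 0.0000, 0.0001, 0.0220, 0.3195, 0.3484, 0.2289, 0.0798, 0.0012, 0.0000]  mean=0.3993  Neff=3.5371  idx=[7, 7, 7, 7, 8, 8, 8, 8, 8, 9, 9, 9, 10]
step 2: w=[0.1561, 0.1561, 0.1561, 0.1561, 0.0710, 0.0710, 0.0710, 0.0710, 0.0710, 0.0068, 0.0068, 0.0068, 0.0004]  mean=0.1556  Neff=8.1456  idx=[0, 0, 1, 1, 2, 2, 3, 3, 4, 5, 6, 7, 9]

post_mean = 0.1556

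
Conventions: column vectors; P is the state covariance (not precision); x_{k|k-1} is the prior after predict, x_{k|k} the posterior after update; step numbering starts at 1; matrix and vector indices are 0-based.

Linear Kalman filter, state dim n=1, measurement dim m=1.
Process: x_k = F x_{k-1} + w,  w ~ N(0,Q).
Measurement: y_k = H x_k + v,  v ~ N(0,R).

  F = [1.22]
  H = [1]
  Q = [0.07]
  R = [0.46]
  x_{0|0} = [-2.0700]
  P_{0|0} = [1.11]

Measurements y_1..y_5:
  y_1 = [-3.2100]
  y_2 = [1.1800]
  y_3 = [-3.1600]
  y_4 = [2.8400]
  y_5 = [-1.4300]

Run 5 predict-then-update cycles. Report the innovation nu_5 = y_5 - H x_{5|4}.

step 1: x^-=[-2.5254]  P^-=[1.7221]  S=[2.1821]  K=[0.7892]  nu=[-0.6846]  x^+=[-3.0657]  P^+=[0.3630]
step 2: x^-=[-3.7401]  P^-=[0.6103]  S=[1.0703]  K=[0.5702]  nu=[4.9201]  x^+=[-0.9345]  P^+=[0.2623]
step 3: x^-=[-1.1401]  P^-=[0.4604]  S=[0.9204]  K=[0.5002]  nu=[-2.0199]  x^+=[-2.1505]  P^+=[0.2301]
step 4: x^-=[-2.6236]  P^-=[0.4125]  S=[0.8725]  K=[0.4728]  nu=[5.4636]  x^+=[-0.0406]  P^+=[0.2175]
step 5: x^-=[-0.0495]  P^-=[0.3937]  S=[0.8537]  K=[0.4612]  nu=[-1.3805]  x^+=[-0.6861]  P^+=[0.2121]

innov = [-1.3805]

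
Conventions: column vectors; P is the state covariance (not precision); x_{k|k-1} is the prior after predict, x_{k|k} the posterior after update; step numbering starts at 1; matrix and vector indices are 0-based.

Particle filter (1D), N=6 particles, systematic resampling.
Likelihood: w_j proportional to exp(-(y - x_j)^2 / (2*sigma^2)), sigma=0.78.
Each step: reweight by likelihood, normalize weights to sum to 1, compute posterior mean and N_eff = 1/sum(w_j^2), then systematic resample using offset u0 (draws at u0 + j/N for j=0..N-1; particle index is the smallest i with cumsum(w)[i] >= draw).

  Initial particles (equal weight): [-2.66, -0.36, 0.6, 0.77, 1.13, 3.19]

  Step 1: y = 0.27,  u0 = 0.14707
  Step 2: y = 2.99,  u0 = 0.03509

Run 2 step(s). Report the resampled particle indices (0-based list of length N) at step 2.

step 1: w=[0.0003, 0.2408, 0.3051, 0.2717, 0.1817, 0.0003]  mean=0.5112  Neff=3.8765  idx=[1, 2, 2, 3, 3, 4]
step 2: w=[0.0009, 0.0821, 0.0821, 0.1563, 0.1563, 0.5225]  mean=0.9292  Neff=2.9825  idx=[1, 3, 4, 5, 5, 5]

resampled_idx = [1, 3, 4, 5, 5, 5]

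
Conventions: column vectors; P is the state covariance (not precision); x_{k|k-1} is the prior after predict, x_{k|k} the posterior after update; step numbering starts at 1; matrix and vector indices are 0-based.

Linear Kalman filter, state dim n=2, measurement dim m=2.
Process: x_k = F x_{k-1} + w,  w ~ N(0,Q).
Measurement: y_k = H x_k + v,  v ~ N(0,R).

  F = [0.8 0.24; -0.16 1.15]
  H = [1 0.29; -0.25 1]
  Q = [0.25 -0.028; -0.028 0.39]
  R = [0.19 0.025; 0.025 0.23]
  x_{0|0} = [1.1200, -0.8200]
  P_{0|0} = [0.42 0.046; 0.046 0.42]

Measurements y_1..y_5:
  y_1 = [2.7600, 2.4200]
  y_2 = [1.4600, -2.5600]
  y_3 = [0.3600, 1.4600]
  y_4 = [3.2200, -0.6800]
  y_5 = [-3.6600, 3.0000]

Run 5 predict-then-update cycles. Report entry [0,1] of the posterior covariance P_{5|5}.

step 1: x^-=[0.6992, -1.1222]  P^-=[0.5607 0.0747; 0.0747 0.9393]  S=[0.8730 0.2265; 0.2265 1.1670]  K=[0.7178 -0.1954; 0.2031 0.7495]  nu=[2.3862, 3.7170]  x^+=[1.6856, 2.1483]  P^+=[0.1299 0.0055; 0.0055 0.1788]
step 2: x^-=[1.8641, 2.2008]  P^-=[0.3455 0.0096; 0.0096 0.6278]  S=[0.5939 0.1295; 0.1295 0.8746]  K=[0.6259 -0.1805; 0.1722 0.6896]  nu=[-1.0423, -4.2948]  x^+=[1.9871, -0.9402]  P^+=[0.1137 0.0025; 0.0025 0.1635]
step 3: x^-=[1.3640, -1.3992]  P^-=[0.3331 0.0048; 0.0048 0.6083]  S=[0.5771 0.1226; 0.1226 0.8567]  K=[0.6179 -0.1800; 0.1686 0.6845]  nu=[-0.5983, 3.2002]  x^+=[0.4183, 0.6904]  P^+=[0.1123 0.0021; 0.0021 0.1622]
step 4: x^-=[0.5003, 0.7271]  P^-=[0.3320 0.0043; 0.0043 0.6066]  S=[0.5755 0.1218; 0.1218 0.8552]  K=[0.6172 -0.1800; 0.1682 0.6841]  nu=[2.5088, -1.2820]  x^+=[2.2795, 0.2721]  P^+=[0.1122 0.0021; 0.0021 0.1621]
step 5: x^-=[1.8889, -0.0518]  P^-=[0.3319 0.0042; 0.0042 0.6064]  S=[0.5753 0.1218; 0.1218 0.8551]  K=[0.6171 -0.1800; 0.1682 0.6840]  nu=[-5.5339, 3.5240]  x^+=[-2.1605, 1.4281]  P^+=[0.1122 0.0021; 0.0021 0.1620]

P_post[0,1] = 0.0021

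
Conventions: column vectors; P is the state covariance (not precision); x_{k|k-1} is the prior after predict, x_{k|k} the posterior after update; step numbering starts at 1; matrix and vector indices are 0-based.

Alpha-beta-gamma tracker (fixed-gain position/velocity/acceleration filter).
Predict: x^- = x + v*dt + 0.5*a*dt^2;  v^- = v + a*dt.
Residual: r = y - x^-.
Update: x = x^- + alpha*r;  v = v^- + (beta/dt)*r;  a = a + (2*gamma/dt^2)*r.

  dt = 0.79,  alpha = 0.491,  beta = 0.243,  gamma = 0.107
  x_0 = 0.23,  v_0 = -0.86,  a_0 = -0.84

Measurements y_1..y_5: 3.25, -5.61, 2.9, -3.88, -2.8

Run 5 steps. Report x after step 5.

step 1: x_pred=-0.7115  r=3.9615  x^+=1.2336  v^+=-0.3051  a^+=0.5184
step 2: x_pred=1.1544  r=-6.7644  x^+=-2.1669  v^+=-1.9762  a^+=-1.8011
step 3: x_pred=-4.2902  r=7.1902  x^+=-0.7598  v^+=-1.1874  a^+=0.6644
step 4: x_pred=-1.4905  r=-2.3895  x^+=-2.6638  v^+=-1.3975  a^+=-0.1549
step 5: x_pred=-3.8161  r=1.0161  x^+=-3.3172  v^+=-1.2074  a^+=0.1935

x_post = -3.3172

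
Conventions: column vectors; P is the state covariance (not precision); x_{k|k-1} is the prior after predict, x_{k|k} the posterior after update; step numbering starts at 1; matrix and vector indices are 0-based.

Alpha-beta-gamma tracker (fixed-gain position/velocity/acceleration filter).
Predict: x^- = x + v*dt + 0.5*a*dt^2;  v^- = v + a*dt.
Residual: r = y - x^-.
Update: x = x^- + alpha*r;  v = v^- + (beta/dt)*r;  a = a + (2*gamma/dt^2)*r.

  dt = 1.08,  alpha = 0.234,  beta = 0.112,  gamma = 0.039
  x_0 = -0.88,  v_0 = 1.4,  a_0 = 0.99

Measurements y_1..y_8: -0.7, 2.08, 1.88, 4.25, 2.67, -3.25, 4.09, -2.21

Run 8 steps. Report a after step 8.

step 1: x_pred=1.2094  r=-1.9094  x^+=0.7626  v^+=2.2712  a^+=0.8623
step 2: x_pred=3.7184  r=-1.6384  x^+=3.3350  v^+=3.0326  a^+=0.7528
step 3: x_pred=7.0492  r=-5.1692  x^+=5.8396  v^+=3.3095  a^+=0.4071
step 4: x_pred=9.6513  r=-5.4013  x^+=8.3874  v^+=3.1890  a^+=0.0459
step 5: x_pred=11.8583  r=-9.1883  x^+=9.7082  v^+=2.2857  a^+=-0.5686
step 6: x_pred=11.8452  r=-15.0952  x^+=8.3129  v^+=0.1062  a^+=-1.5780
step 7: x_pred=7.5074  r=-3.4174  x^+=6.7077  v^+=-1.9524  a^+=-1.8065
step 8: x_pred=3.5455  r=-5.7555  x^+=2.1987  v^+=-4.5003  a^+=-2.1914

a_post = -2.1914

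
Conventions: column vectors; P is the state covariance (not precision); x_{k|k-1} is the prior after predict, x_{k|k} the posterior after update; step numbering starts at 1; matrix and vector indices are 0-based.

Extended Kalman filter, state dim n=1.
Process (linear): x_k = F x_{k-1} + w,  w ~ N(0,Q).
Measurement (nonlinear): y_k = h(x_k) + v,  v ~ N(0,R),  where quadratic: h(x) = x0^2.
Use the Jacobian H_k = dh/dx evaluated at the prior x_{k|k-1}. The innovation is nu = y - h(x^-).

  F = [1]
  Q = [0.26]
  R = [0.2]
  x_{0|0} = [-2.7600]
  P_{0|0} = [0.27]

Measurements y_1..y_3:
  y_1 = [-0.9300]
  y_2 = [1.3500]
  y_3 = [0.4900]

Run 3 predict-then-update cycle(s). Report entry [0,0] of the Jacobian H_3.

H_jac[0,0] = -2.3423

step 1: x^-=[-2.7600]  P^-=[0.5300]  H_jac=[-5.5200]  S=[16.3493]  K=[-0.1789]  nu=[-8.5476]  x^+=[-1.2305]  P^+=[0.0065]
step 2: x^-=[-1.2305]  P^-=[0.2665]  H_jac=[-2.4609]  S=[1.8139]  K=[-0.3615]  nu=[-0.1640]  x^+=[-1.1712]  P^+=[0.0294]
step 3: x^-=[-1.1712]  P^-=[0.2894]  H_jac=[-2.3423]  S=[1.7877]  K=[-0.3792]  nu=[-0.8816]  x^+=[-0.8369]  P^+=[0.0324]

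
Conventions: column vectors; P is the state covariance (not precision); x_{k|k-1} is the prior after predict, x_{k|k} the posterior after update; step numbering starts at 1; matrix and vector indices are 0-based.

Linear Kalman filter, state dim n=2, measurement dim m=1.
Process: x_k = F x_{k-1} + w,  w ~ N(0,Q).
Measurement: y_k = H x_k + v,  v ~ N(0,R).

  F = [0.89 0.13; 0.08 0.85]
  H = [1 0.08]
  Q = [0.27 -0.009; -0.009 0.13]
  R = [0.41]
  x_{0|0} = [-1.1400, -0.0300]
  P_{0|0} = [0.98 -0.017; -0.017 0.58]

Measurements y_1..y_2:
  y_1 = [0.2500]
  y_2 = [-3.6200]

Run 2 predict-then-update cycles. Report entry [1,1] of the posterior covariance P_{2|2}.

P_post[1,1] = 0.5060

step 1: x^-=[-1.0185, -0.1167]  P^-=[1.0521 0.1118; 0.1118 0.5530]  S=[1.4836]  K=[0.7152; 0.1052]  nu=[1.2778]  x^+=[-0.1046, 0.0177]  P^+=[0.2932 0.0002; 0.0002 0.5366]
step 2: x^-=[-0.0908, 0.0067]  P^-=[0.5114 0.0713; 0.0713 0.5196]  S=[0.9361]  K=[0.5524; 0.1206]  nu=[-3.5298]  x^+=[-2.0405, -0.4190]  P^+=[0.2258 0.0090; 0.0090 0.5060]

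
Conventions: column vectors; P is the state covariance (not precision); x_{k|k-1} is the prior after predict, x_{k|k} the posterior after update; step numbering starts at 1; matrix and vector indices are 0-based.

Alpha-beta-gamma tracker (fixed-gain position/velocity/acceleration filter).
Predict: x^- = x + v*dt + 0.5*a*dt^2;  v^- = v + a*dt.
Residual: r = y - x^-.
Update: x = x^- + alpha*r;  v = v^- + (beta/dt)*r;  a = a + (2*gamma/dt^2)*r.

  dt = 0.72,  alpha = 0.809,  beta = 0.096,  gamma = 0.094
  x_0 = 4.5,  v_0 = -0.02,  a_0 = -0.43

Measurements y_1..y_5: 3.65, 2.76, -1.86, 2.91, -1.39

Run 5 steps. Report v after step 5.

step 1: x_pred=4.3741  r=-0.7241  x^+=3.7883  v^+=-0.4262  a^+=-0.6926
step 2: x_pred=3.3020  r=-0.5420  x^+=2.8635  v^+=-0.9971  a^+=-0.8892
step 3: x_pred=1.9151  r=-3.7751  x^+=-1.1389  v^+=-2.1406  a^+=-2.2582
step 4: x_pred=-3.2655  r=6.1755  x^+=1.7305  v^+=-2.9432  a^+=-0.0186
step 5: x_pred=-0.3934  r=-0.9966  x^+=-1.1997  v^+=-3.0895  a^+=-0.3800

v_post = -3.0895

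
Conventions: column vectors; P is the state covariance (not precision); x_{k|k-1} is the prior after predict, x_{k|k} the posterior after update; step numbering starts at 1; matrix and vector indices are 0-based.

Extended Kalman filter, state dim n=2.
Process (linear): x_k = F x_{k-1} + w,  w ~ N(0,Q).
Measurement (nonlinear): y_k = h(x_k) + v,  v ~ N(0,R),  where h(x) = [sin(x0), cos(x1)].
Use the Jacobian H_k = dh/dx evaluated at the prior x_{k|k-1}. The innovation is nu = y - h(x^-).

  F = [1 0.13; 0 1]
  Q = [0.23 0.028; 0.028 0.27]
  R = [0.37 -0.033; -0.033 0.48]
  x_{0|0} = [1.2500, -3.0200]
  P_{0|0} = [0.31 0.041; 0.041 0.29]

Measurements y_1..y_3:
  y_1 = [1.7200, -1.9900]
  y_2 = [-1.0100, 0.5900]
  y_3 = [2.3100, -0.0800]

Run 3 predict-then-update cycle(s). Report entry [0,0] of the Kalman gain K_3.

step 1: x^-=[0.8574, -3.0200]  P^-=[0.5556 0.1067; 0.1067 0.5600]  H_jac=[0.6544 0.0000; 0.0000 0.1213]  S=[0.6079 -0.0245; -0.0245 0.4882]  K=[0.6003 0.0567; 0.1207 0.1452]  nu=[0.9639, -0.9974]  x^+=[1.3795, -3.0485]  P^+=[0.3366 0.0609; 0.0609 0.5417]
step 2: x^-=[0.9832, -3.0485]  P^-=[0.5916 0.1594; 0.1594 0.8117]  H_jac=[0.5544 0.0000; 0.0000 0.0930]  S=[0.5518 -0.0248; -0.0248 0.4870]  K=[0.5970 0.0608; 0.1674 0.1635]  nu=[-1.8423, 1.5857]  x^+=[-0.0203, -3.0976]  P^+=[0.3949 0.1020; 0.1020 0.7846]
step 3: x^-=[-0.4230, -3.0976]  P^-=[0.6647 0.2320; 0.2320 1.0546]  H_jac=[0.9119 0.0000; 0.0000 0.0440]  S=[0.9227 -0.0237; -0.0237 0.4820]  K=[0.6583 0.0535; 0.2321 0.1076]  nu=[2.7205, 0.9190]  x^+=[1.4170, -2.3674]  P^+=[0.2652 0.0903; 0.0903 1.0005]

K[0,0] = 0.6583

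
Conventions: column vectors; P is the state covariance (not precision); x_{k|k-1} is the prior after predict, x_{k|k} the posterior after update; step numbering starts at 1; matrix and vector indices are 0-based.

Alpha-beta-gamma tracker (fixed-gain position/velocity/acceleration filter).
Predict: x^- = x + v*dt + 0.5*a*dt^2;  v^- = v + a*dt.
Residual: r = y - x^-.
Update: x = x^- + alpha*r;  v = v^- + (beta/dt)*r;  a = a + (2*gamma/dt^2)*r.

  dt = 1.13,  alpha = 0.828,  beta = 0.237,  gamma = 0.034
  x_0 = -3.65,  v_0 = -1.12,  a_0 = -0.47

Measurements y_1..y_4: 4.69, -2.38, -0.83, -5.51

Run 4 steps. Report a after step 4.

a_post = -0.3604

step 1: x_pred=-5.2157  r=9.9057  x^+=2.9862  v^+=0.4265  a^+=0.0575
step 2: x_pred=3.5048  r=-5.8848  x^+=-1.3678  v^+=-0.7428  a^+=-0.2559
step 3: x_pred=-2.3705  r=1.5405  x^+=-1.0950  v^+=-0.7088  a^+=-0.1738
step 4: x_pred=-2.0069  r=-3.5031  x^+=-4.9075  v^+=-1.6400  a^+=-0.3604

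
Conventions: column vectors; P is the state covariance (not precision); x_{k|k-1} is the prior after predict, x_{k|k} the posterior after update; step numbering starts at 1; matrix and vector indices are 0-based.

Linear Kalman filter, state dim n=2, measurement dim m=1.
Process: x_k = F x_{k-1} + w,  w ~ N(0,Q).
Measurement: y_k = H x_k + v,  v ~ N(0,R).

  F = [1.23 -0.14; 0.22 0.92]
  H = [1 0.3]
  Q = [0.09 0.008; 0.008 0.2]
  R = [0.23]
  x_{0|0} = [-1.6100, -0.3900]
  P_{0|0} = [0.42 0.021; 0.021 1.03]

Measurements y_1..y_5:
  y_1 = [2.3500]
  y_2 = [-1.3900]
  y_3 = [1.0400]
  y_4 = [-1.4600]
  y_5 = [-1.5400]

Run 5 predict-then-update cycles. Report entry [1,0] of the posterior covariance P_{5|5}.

P_post[1,0] = -0.2689

step 1: x^-=[-1.9257, -0.7130]  P^-=[0.7384 0.0121; 0.0121 1.1006]  S=[1.0747]  K=[0.6904; 0.3185]  nu=[4.4896]  x^+=[1.1741, 0.7169]  P^+=[0.2261 -0.2242; -0.2242 0.9916]
step 2: x^-=[1.3437, 0.9179]  P^-=[0.5287 -0.3054; -0.3054 0.9595]  S=[0.6618]  K=[0.6604; -0.0265]  nu=[-3.0091]  x^+=[-0.6435, 0.9976]  P^+=[0.2400 -0.2938; -0.2938 0.9590]
step 3: x^-=[-0.9312, 0.7762]  P^-=[0.5731 -0.3740; -0.3740 0.9044]  S=[0.6601]  K=[0.6982; -0.1555]  nu=[1.7383]  x^+=[0.2826, 0.5059]  P^+=[0.2513 -0.3023; -0.3023 0.8884]
step 4: x^-=[0.2767, 0.5276]  P^-=[0.5917 -0.3712; -0.3712 0.8418]  S=[0.6747]  K=[0.7119; -0.1759]  nu=[-1.8950]  x^+=[-1.0723, 0.8609]  P^+=[0.2497 -0.2867; -0.2867 0.8209]
step 5: x^-=[-1.4394, 0.5561]  P^-=[0.5827 -0.3458; -0.3458 0.7908]  S=[0.6764]  K=[0.7081; -0.1604]  nu=[-0.2674]  x^+=[-1.6288, 0.5990]  P^+=[0.2435 -0.2689; -0.2689 0.7734]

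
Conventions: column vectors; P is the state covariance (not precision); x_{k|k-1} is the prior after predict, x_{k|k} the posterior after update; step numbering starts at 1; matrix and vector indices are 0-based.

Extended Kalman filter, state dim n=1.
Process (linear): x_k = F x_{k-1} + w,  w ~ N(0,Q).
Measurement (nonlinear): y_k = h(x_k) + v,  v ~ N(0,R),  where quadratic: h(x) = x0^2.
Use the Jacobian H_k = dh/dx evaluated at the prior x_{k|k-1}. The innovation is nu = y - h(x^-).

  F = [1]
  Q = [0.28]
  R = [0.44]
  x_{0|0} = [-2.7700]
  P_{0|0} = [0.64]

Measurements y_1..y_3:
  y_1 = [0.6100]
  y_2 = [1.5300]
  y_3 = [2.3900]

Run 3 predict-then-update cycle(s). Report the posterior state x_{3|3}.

x_post = [-1.5237]

step 1: x^-=[-2.7700]  P^-=[0.9200]  H_jac=[-5.5400]  S=[28.6763]  K=[-0.1777]  nu=[-7.0629]  x^+=[-1.5147]  P^+=[0.0141]
step 2: x^-=[-1.5147]  P^-=[0.2941]  H_jac=[-3.0293]  S=[3.1391]  K=[-0.2838]  nu=[-0.7642]  x^+=[-1.2978]  P^+=[0.0412]
step 3: x^-=[-1.2978]  P^-=[0.3212]  H_jac=[-2.5955]  S=[2.6040]  K=[-0.3202]  nu=[0.7058]  x^+=[-1.5237]  P^+=[0.0543]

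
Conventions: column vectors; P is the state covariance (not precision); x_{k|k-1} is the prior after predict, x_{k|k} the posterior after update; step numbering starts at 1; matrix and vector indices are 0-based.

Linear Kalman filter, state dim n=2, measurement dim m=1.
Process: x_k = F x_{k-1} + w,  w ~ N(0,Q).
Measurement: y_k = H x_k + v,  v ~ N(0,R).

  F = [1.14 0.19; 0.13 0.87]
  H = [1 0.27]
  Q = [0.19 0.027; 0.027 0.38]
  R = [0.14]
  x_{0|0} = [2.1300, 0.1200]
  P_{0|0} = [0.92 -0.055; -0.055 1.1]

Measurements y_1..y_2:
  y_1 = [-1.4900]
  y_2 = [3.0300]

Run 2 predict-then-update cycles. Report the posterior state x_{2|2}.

x_post = [1.5883, 1.2606]

step 1: x^-=[2.4510, 0.3813]  P^-=[1.4015 0.2893; 0.2893 1.2157]  S=[1.7863]  K=[0.8283; 0.3457]  nu=[-4.0440]  x^+=[-0.8986, -1.0166]  P^+=[0.1760 -0.2222; -0.2222 1.0022]
step 2: x^-=[-1.2175, -1.0013]  P^-=[0.3586 -0.0071; -0.0071 1.0913]  S=[0.5743]  K=[0.6211; 0.5006]  nu=[4.5179]  x^+=[1.5883, 1.2606]  P^+=[0.1371 -0.1857; -0.1857 0.9474]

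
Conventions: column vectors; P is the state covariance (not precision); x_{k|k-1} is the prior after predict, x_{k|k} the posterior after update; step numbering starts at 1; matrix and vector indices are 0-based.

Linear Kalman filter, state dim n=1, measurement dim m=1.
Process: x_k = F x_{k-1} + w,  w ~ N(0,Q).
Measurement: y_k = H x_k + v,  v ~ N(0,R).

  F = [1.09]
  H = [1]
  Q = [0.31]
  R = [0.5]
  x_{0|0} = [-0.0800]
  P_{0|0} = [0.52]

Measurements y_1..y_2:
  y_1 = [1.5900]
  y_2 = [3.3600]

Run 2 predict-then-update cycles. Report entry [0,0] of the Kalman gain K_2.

K[0,0] = 0.5819

step 1: x^-=[-0.0872]  P^-=[0.9278]  S=[1.4278]  K=[0.6498]  nu=[1.6772]  x^+=[1.0027]  P^+=[0.3249]
step 2: x^-=[1.0929]  P^-=[0.6960]  S=[1.1960]  K=[0.5819]  nu=[2.2671]  x^+=[2.4122]  P^+=[0.2910]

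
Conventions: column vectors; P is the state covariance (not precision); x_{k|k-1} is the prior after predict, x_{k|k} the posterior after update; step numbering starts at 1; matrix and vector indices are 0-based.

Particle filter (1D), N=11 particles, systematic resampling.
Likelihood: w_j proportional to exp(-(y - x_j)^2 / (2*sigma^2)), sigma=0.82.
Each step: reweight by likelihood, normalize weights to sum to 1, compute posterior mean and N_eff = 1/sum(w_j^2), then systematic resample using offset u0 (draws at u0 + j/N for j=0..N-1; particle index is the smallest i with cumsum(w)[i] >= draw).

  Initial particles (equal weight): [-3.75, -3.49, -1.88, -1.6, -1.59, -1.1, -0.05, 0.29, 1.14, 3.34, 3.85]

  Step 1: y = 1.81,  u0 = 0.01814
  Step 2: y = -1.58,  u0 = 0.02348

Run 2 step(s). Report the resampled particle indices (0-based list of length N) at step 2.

resampled_idx = [0, 0, 0, 0, 0, 0, 1, 1, 2, 2, 3]

step 1: w=[0.0000, 0.0000, 0.0000, 0.0001, 0.0002, 0.0015, 0.0639, 0.1502, 0.5994, 0.1468, 0.0379]  mean=1.3576  Neff=2.4457  idx=[6, 7, 7, 8, 8, 8, 8, 8, 8, 9, 9]
step 2: w=[0.5035, 0.2131, 0.2131, 0.0117, 0.0117, 0.0117, 0.0117, 0.0117, 0.0117, 0.0000, 0.0000]  mean=0.1786  Neff=2.8973  idx=[0, 0, 0, 0, 0, 0, 1, 1, 2, 2, 3]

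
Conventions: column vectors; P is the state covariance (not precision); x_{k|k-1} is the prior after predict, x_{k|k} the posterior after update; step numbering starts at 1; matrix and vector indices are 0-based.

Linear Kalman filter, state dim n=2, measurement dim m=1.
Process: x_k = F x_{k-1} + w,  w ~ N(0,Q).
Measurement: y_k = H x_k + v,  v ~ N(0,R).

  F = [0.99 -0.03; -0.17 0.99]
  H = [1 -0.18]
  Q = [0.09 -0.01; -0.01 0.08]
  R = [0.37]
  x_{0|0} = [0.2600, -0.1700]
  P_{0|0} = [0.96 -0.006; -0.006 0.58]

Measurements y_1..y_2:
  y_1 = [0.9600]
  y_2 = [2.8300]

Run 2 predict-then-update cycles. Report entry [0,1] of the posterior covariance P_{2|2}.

step 1: x^-=[0.2625, -0.2125]  P^-=[1.0318 -0.1947; -0.1947 0.6782]  S=[1.4938]  K=[0.7141; -0.2121]  nu=[0.6592]  x^+=[0.7333, -0.3523]  P^+=[0.2699 0.0315; 0.0315 0.6110]
step 2: x^-=[0.7365, -0.4734]  P^-=[0.3532 -0.0425; -0.0425 0.6761]  S=[0.7604]  K=[0.4746; -0.2159]  nu=[2.0082]  x^+=[1.6896, -0.9071]  P^+=[0.1820 0.0354; 0.0354 0.6406]

P_post[0,1] = 0.0354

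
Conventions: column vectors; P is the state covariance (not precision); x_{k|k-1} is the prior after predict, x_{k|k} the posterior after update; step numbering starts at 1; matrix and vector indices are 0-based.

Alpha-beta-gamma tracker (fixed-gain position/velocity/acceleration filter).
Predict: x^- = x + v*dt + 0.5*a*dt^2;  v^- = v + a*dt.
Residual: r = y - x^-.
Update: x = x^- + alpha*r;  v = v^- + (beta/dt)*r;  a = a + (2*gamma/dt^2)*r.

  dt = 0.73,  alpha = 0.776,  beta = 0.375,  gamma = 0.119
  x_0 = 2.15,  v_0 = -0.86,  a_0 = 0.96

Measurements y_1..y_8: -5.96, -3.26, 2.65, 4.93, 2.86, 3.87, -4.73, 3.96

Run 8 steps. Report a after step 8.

a_post = -1.9084

step 1: x_pred=1.7780  r=-7.7380  x^+=-4.2267  v^+=-4.1342  a^+=-2.4959
step 2: x_pred=-7.9097  r=4.6497  x^+=-4.3015  v^+=-3.5677  a^+=-0.4193
step 3: x_pred=-7.0176  r=9.6676  x^+=0.4844  v^+=1.0925  a^+=3.8984
step 4: x_pred=2.3207  r=2.6093  x^+=4.3455  v^+=5.2787  a^+=5.0637
step 5: x_pred=9.5482  r=-6.6882  x^+=4.3582  v^+=5.5395  a^+=2.0767
step 6: x_pred=8.9554  r=-5.0854  x^+=5.0091  v^+=4.4432  a^+=-0.1945
step 7: x_pred=8.2008  r=-12.9308  x^+=-1.8335  v^+=-2.3413  a^+=-5.9696
step 8: x_pred=-5.1333  r=9.0933  x^+=1.9231  v^+=-2.0279  a^+=-1.9084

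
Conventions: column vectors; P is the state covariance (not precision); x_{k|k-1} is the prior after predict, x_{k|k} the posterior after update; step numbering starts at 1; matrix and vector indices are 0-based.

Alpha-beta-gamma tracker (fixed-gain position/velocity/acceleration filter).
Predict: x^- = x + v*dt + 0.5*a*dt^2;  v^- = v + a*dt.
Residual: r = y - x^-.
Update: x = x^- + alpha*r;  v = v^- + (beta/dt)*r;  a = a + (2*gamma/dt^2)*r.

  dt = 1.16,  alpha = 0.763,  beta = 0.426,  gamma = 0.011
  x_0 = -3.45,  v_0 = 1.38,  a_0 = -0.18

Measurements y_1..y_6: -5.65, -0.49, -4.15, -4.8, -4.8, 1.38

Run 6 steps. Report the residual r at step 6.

step 1: x_pred=-1.9703  r=-3.6797  x^+=-4.7779  v^+=-0.1801  a^+=-0.2402
step 2: x_pred=-5.1485  r=4.6585  x^+=-1.5941  v^+=1.2521  a^+=-0.1640
step 3: x_pred=-0.2520  r=-3.8980  x^+=-3.2262  v^+=-0.3697  a^+=-0.2277
step 4: x_pred=-3.8082  r=-0.9918  x^+=-4.5650  v^+=-0.9981  a^+=-0.2439
step 5: x_pred=-5.8868  r=1.0868  x^+=-5.0576  v^+=-0.8819  a^+=-0.2262
step 6: x_pred=-6.2328  r=7.6128  x^+=-0.4242  v^+=1.6514  a^+=-0.1017

resid = 7.6128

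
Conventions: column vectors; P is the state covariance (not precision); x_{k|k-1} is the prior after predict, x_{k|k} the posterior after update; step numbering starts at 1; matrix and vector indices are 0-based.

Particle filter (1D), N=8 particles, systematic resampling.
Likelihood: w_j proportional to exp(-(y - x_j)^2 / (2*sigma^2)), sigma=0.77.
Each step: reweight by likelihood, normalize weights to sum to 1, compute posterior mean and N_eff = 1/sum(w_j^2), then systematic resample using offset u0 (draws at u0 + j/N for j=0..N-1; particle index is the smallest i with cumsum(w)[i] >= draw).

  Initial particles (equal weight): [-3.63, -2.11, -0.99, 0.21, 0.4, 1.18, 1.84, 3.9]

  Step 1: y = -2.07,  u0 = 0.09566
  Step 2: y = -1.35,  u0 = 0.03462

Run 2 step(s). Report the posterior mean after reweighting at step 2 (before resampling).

post_mean = -1.7435

step 1: w=[0.0845, 0.6572, 0.2461, 0.0082, 0.0038, 0.0001, 0.0000, 0.0000]  mean=-1.9339  Neff=2.0010  idx=[1, 1, 1, 1, 1, 1, 2, 2]
step 2: w=[0.1121, 0.1121, 0.1121, 0.1121, 0.1121, 0.1121, 0.1636, 0.1636]  mean=-1.7435  Neff=7.7535  idx=[0, 1, 2, 3, 4, 5, 6, 7]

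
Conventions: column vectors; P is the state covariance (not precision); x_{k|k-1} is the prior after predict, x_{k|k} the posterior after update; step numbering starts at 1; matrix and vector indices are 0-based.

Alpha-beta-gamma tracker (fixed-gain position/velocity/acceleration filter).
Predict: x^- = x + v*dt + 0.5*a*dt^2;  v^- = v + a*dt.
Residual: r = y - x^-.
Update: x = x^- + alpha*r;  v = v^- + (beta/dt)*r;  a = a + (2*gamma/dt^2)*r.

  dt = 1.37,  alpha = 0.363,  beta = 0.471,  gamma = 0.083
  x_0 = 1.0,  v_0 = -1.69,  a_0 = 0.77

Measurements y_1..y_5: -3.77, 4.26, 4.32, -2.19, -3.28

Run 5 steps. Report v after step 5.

step 1: x_pred=-0.5927  r=-3.1773  x^+=-1.7461  v^+=-1.7274  a^+=0.4890
step 2: x_pred=-3.6538  r=7.9138  x^+=-0.7811  v^+=1.6632  a^+=1.1889
step 3: x_pred=2.6132  r=1.7068  x^+=3.2328  v^+=3.8788  a^+=1.3399
step 4: x_pred=9.8041  r=-11.9941  x^+=5.4502  v^+=1.5909  a^+=0.2791
step 5: x_pred=7.8916  r=-11.1716  x^+=3.8363  v^+=-1.8676  a^+=-0.7090

v_post = -1.8676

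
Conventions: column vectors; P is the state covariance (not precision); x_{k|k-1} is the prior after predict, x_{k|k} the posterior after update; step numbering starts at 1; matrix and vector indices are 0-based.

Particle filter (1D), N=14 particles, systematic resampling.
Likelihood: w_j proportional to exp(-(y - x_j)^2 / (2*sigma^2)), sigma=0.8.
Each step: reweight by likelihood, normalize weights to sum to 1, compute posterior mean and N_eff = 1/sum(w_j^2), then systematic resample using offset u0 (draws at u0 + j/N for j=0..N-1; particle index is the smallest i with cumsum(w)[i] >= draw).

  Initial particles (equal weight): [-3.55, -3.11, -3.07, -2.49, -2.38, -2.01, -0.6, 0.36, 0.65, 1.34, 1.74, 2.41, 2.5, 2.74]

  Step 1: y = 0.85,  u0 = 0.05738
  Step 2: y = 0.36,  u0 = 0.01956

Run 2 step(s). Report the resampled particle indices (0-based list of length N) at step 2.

step 1: w=[0.0000, 0.0000, 0.0000, 0.0000, 0.0001, 0.0005, 0.0524, 0.2246, 0.2626, 0.2246, 0.1459, 0.0405, 0.0323, 0.0166]  mean=0.9975  Neff=5.0813  idx=[7, 7, 7, 7, 8, 8, 8, 9, 9, 9, 10, 10, 11, 13]
step 2: w=[0.1146, 0.1146, 0.1146, 0.1146, 0.1073, 0.1073, 0.1073, 0.0541, 0.0541, 0.0541, 0.0259, 0.0259, 0.0043, 0.0014]  mean=0.6959  Neff=10.2878  idx=[0, 0, 1, 2, 2, 3, 3, 4, 5, 5, 6, 7, 8, 10]

resampled_idx = [0, 0, 1, 2, 2, 3, 3, 4, 5, 5, 6, 7, 8, 10]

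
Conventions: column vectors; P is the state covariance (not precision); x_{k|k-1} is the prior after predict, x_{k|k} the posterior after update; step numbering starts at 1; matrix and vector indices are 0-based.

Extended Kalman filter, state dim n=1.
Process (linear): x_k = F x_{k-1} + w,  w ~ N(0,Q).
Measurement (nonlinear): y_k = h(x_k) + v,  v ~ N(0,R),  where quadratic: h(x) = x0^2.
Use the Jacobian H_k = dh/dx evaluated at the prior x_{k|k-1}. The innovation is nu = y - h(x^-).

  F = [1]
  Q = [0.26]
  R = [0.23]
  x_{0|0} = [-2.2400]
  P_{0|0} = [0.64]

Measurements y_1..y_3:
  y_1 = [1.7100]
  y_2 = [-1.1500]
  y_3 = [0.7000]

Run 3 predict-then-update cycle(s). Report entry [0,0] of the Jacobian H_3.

step 1: x^-=[-2.2400]  P^-=[0.9000]  H_jac=[-4.4800]  S=[18.2934]  K=[-0.2204]  nu=[-3.3076]  x^+=[-1.5110]  P^+=[0.0113]
step 2: x^-=[-1.5110]  P^-=[0.2713]  H_jac=[-3.0220]  S=[2.7077]  K=[-0.3028]  nu=[-3.4331]  x^+=[-0.4714]  P^+=[0.0230]
step 3: x^-=[-0.4714]  P^-=[0.2830]  H_jac=[-0.9429]  S=[0.4816]  K=[-0.5541]  nu=[0.4777]  x^+=[-0.7362]  P^+=[0.1352]

H_jac[0,0] = -0.9429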